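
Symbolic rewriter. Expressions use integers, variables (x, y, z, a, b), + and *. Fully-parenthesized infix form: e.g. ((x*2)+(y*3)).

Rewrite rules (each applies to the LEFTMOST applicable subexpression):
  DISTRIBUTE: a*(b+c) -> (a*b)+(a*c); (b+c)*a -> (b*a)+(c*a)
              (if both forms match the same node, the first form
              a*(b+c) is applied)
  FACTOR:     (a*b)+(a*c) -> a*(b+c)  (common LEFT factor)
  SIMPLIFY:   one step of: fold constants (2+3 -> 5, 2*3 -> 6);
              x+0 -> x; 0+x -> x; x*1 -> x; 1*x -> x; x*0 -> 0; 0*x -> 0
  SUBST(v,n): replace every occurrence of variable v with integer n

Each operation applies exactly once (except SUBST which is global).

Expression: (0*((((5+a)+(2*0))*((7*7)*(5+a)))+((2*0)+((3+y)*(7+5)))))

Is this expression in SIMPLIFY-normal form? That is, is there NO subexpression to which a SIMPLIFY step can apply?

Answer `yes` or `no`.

Expression: (0*((((5+a)+(2*0))*((7*7)*(5+a)))+((2*0)+((3+y)*(7+5)))))
Scanning for simplifiable subexpressions (pre-order)...
  at root: (0*((((5+a)+(2*0))*((7*7)*(5+a)))+((2*0)+((3+y)*(7+5))))) (SIMPLIFIABLE)
  at R: ((((5+a)+(2*0))*((7*7)*(5+a)))+((2*0)+((3+y)*(7+5)))) (not simplifiable)
  at RL: (((5+a)+(2*0))*((7*7)*(5+a))) (not simplifiable)
  at RLL: ((5+a)+(2*0)) (not simplifiable)
  at RLLL: (5+a) (not simplifiable)
  at RLLR: (2*0) (SIMPLIFIABLE)
  at RLR: ((7*7)*(5+a)) (not simplifiable)
  at RLRL: (7*7) (SIMPLIFIABLE)
  at RLRR: (5+a) (not simplifiable)
  at RR: ((2*0)+((3+y)*(7+5))) (not simplifiable)
  at RRL: (2*0) (SIMPLIFIABLE)
  at RRR: ((3+y)*(7+5)) (not simplifiable)
  at RRRL: (3+y) (not simplifiable)
  at RRRR: (7+5) (SIMPLIFIABLE)
Found simplifiable subexpr at path root: (0*((((5+a)+(2*0))*((7*7)*(5+a)))+((2*0)+((3+y)*(7+5)))))
One SIMPLIFY step would give: 0
-> NOT in normal form.

Answer: no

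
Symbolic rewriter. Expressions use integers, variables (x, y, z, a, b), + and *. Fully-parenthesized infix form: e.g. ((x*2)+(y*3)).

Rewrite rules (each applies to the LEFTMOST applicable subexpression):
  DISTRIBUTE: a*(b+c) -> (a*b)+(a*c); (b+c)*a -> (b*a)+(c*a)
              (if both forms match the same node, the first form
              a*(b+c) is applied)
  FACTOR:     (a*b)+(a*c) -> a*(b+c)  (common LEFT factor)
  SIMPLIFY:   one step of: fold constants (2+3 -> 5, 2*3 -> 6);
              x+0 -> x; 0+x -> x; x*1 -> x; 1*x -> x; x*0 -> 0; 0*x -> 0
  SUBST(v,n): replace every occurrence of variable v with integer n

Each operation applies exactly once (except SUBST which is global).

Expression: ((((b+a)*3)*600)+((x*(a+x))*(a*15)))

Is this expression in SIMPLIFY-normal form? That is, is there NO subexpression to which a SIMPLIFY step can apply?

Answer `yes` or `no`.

Answer: yes

Derivation:
Expression: ((((b+a)*3)*600)+((x*(a+x))*(a*15)))
Scanning for simplifiable subexpressions (pre-order)...
  at root: ((((b+a)*3)*600)+((x*(a+x))*(a*15))) (not simplifiable)
  at L: (((b+a)*3)*600) (not simplifiable)
  at LL: ((b+a)*3) (not simplifiable)
  at LLL: (b+a) (not simplifiable)
  at R: ((x*(a+x))*(a*15)) (not simplifiable)
  at RL: (x*(a+x)) (not simplifiable)
  at RLR: (a+x) (not simplifiable)
  at RR: (a*15) (not simplifiable)
Result: no simplifiable subexpression found -> normal form.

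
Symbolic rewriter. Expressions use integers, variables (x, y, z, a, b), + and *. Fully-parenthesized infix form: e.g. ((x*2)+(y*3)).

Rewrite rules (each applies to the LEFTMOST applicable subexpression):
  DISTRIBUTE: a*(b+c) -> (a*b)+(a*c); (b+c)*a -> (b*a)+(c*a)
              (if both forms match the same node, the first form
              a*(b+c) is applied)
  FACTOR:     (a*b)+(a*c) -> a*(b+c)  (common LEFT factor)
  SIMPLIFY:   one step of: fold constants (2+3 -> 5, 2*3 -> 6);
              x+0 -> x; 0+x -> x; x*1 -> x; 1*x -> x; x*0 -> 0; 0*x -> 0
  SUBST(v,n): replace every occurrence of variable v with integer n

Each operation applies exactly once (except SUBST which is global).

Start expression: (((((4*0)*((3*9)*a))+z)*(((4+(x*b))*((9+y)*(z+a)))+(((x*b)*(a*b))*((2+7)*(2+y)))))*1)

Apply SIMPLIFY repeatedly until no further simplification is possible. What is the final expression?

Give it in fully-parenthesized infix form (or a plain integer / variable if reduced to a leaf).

Start: (((((4*0)*((3*9)*a))+z)*(((4+(x*b))*((9+y)*(z+a)))+(((x*b)*(a*b))*((2+7)*(2+y)))))*1)
Step 1: at root: (((((4*0)*((3*9)*a))+z)*(((4+(x*b))*((9+y)*(z+a)))+(((x*b)*(a*b))*((2+7)*(2+y)))))*1) -> ((((4*0)*((3*9)*a))+z)*(((4+(x*b))*((9+y)*(z+a)))+(((x*b)*(a*b))*((2+7)*(2+y))))); overall: (((((4*0)*((3*9)*a))+z)*(((4+(x*b))*((9+y)*(z+a)))+(((x*b)*(a*b))*((2+7)*(2+y)))))*1) -> ((((4*0)*((3*9)*a))+z)*(((4+(x*b))*((9+y)*(z+a)))+(((x*b)*(a*b))*((2+7)*(2+y)))))
Step 2: at LLL: (4*0) -> 0; overall: ((((4*0)*((3*9)*a))+z)*(((4+(x*b))*((9+y)*(z+a)))+(((x*b)*(a*b))*((2+7)*(2+y))))) -> (((0*((3*9)*a))+z)*(((4+(x*b))*((9+y)*(z+a)))+(((x*b)*(a*b))*((2+7)*(2+y)))))
Step 3: at LL: (0*((3*9)*a)) -> 0; overall: (((0*((3*9)*a))+z)*(((4+(x*b))*((9+y)*(z+a)))+(((x*b)*(a*b))*((2+7)*(2+y))))) -> ((0+z)*(((4+(x*b))*((9+y)*(z+a)))+(((x*b)*(a*b))*((2+7)*(2+y)))))
Step 4: at L: (0+z) -> z; overall: ((0+z)*(((4+(x*b))*((9+y)*(z+a)))+(((x*b)*(a*b))*((2+7)*(2+y))))) -> (z*(((4+(x*b))*((9+y)*(z+a)))+(((x*b)*(a*b))*((2+7)*(2+y)))))
Step 5: at RRRL: (2+7) -> 9; overall: (z*(((4+(x*b))*((9+y)*(z+a)))+(((x*b)*(a*b))*((2+7)*(2+y))))) -> (z*(((4+(x*b))*((9+y)*(z+a)))+(((x*b)*(a*b))*(9*(2+y)))))
Fixed point: (z*(((4+(x*b))*((9+y)*(z+a)))+(((x*b)*(a*b))*(9*(2+y)))))

Answer: (z*(((4+(x*b))*((9+y)*(z+a)))+(((x*b)*(a*b))*(9*(2+y)))))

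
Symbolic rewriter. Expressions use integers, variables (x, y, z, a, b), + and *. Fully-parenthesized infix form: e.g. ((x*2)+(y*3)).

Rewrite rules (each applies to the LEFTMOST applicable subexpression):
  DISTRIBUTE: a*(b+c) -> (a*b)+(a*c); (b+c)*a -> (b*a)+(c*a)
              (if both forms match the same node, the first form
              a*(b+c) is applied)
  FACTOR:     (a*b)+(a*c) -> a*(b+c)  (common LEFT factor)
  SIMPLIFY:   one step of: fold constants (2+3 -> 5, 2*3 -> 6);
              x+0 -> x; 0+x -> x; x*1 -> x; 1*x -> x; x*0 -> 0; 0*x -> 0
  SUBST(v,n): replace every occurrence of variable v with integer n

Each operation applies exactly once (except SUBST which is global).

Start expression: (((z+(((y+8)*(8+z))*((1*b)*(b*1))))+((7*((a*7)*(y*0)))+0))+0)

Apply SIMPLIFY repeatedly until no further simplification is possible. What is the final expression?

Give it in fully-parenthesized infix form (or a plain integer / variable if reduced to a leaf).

Answer: (z+(((y+8)*(8+z))*(b*b)))

Derivation:
Start: (((z+(((y+8)*(8+z))*((1*b)*(b*1))))+((7*((a*7)*(y*0)))+0))+0)
Step 1: at root: (((z+(((y+8)*(8+z))*((1*b)*(b*1))))+((7*((a*7)*(y*0)))+0))+0) -> ((z+(((y+8)*(8+z))*((1*b)*(b*1))))+((7*((a*7)*(y*0)))+0)); overall: (((z+(((y+8)*(8+z))*((1*b)*(b*1))))+((7*((a*7)*(y*0)))+0))+0) -> ((z+(((y+8)*(8+z))*((1*b)*(b*1))))+((7*((a*7)*(y*0)))+0))
Step 2: at LRRL: (1*b) -> b; overall: ((z+(((y+8)*(8+z))*((1*b)*(b*1))))+((7*((a*7)*(y*0)))+0)) -> ((z+(((y+8)*(8+z))*(b*(b*1))))+((7*((a*7)*(y*0)))+0))
Step 3: at LRRR: (b*1) -> b; overall: ((z+(((y+8)*(8+z))*(b*(b*1))))+((7*((a*7)*(y*0)))+0)) -> ((z+(((y+8)*(8+z))*(b*b)))+((7*((a*7)*(y*0)))+0))
Step 4: at R: ((7*((a*7)*(y*0)))+0) -> (7*((a*7)*(y*0))); overall: ((z+(((y+8)*(8+z))*(b*b)))+((7*((a*7)*(y*0)))+0)) -> ((z+(((y+8)*(8+z))*(b*b)))+(7*((a*7)*(y*0))))
Step 5: at RRR: (y*0) -> 0; overall: ((z+(((y+8)*(8+z))*(b*b)))+(7*((a*7)*(y*0)))) -> ((z+(((y+8)*(8+z))*(b*b)))+(7*((a*7)*0)))
Step 6: at RR: ((a*7)*0) -> 0; overall: ((z+(((y+8)*(8+z))*(b*b)))+(7*((a*7)*0))) -> ((z+(((y+8)*(8+z))*(b*b)))+(7*0))
Step 7: at R: (7*0) -> 0; overall: ((z+(((y+8)*(8+z))*(b*b)))+(7*0)) -> ((z+(((y+8)*(8+z))*(b*b)))+0)
Step 8: at root: ((z+(((y+8)*(8+z))*(b*b)))+0) -> (z+(((y+8)*(8+z))*(b*b))); overall: ((z+(((y+8)*(8+z))*(b*b)))+0) -> (z+(((y+8)*(8+z))*(b*b)))
Fixed point: (z+(((y+8)*(8+z))*(b*b)))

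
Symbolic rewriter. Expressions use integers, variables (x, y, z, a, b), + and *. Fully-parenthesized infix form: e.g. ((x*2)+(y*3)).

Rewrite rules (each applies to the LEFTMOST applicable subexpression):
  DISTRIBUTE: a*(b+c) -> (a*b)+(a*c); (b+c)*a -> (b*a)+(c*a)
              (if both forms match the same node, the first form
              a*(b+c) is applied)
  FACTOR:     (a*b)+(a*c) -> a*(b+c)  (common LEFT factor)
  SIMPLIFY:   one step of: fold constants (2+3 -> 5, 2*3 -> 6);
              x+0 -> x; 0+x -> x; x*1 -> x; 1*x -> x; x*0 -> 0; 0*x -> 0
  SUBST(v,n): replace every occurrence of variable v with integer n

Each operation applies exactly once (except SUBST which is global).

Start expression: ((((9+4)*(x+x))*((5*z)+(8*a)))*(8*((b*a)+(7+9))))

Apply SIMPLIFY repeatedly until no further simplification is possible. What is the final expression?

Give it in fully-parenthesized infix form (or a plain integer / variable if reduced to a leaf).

Start: ((((9+4)*(x+x))*((5*z)+(8*a)))*(8*((b*a)+(7+9))))
Step 1: at LLL: (9+4) -> 13; overall: ((((9+4)*(x+x))*((5*z)+(8*a)))*(8*((b*a)+(7+9)))) -> (((13*(x+x))*((5*z)+(8*a)))*(8*((b*a)+(7+9))))
Step 2: at RRR: (7+9) -> 16; overall: (((13*(x+x))*((5*z)+(8*a)))*(8*((b*a)+(7+9)))) -> (((13*(x+x))*((5*z)+(8*a)))*(8*((b*a)+16)))
Fixed point: (((13*(x+x))*((5*z)+(8*a)))*(8*((b*a)+16)))

Answer: (((13*(x+x))*((5*z)+(8*a)))*(8*((b*a)+16)))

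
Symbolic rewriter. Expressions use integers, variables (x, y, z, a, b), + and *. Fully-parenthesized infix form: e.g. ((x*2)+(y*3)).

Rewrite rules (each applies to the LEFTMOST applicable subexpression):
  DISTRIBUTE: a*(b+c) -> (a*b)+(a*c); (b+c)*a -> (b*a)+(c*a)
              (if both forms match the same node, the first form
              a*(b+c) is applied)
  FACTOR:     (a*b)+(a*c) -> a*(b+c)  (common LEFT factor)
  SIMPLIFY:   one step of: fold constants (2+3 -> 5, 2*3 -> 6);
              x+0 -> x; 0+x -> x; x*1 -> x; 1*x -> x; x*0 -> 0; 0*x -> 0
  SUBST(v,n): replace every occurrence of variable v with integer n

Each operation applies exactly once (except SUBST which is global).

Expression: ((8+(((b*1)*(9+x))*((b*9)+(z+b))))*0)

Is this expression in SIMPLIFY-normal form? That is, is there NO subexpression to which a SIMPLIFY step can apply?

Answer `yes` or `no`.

Expression: ((8+(((b*1)*(9+x))*((b*9)+(z+b))))*0)
Scanning for simplifiable subexpressions (pre-order)...
  at root: ((8+(((b*1)*(9+x))*((b*9)+(z+b))))*0) (SIMPLIFIABLE)
  at L: (8+(((b*1)*(9+x))*((b*9)+(z+b)))) (not simplifiable)
  at LR: (((b*1)*(9+x))*((b*9)+(z+b))) (not simplifiable)
  at LRL: ((b*1)*(9+x)) (not simplifiable)
  at LRLL: (b*1) (SIMPLIFIABLE)
  at LRLR: (9+x) (not simplifiable)
  at LRR: ((b*9)+(z+b)) (not simplifiable)
  at LRRL: (b*9) (not simplifiable)
  at LRRR: (z+b) (not simplifiable)
Found simplifiable subexpr at path root: ((8+(((b*1)*(9+x))*((b*9)+(z+b))))*0)
One SIMPLIFY step would give: 0
-> NOT in normal form.

Answer: no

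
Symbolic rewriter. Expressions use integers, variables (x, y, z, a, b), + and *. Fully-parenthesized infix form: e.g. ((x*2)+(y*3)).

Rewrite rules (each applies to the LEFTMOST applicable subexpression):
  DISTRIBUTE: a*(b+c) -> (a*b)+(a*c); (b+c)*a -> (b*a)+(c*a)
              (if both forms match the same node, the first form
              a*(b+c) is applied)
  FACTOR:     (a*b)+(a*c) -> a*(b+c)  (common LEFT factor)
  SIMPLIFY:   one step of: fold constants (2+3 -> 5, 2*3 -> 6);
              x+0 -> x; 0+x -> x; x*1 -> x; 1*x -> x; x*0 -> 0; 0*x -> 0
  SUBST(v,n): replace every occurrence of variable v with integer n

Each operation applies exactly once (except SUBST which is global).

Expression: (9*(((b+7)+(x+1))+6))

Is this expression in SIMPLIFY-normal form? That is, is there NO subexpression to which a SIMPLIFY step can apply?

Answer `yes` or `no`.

Answer: yes

Derivation:
Expression: (9*(((b+7)+(x+1))+6))
Scanning for simplifiable subexpressions (pre-order)...
  at root: (9*(((b+7)+(x+1))+6)) (not simplifiable)
  at R: (((b+7)+(x+1))+6) (not simplifiable)
  at RL: ((b+7)+(x+1)) (not simplifiable)
  at RLL: (b+7) (not simplifiable)
  at RLR: (x+1) (not simplifiable)
Result: no simplifiable subexpression found -> normal form.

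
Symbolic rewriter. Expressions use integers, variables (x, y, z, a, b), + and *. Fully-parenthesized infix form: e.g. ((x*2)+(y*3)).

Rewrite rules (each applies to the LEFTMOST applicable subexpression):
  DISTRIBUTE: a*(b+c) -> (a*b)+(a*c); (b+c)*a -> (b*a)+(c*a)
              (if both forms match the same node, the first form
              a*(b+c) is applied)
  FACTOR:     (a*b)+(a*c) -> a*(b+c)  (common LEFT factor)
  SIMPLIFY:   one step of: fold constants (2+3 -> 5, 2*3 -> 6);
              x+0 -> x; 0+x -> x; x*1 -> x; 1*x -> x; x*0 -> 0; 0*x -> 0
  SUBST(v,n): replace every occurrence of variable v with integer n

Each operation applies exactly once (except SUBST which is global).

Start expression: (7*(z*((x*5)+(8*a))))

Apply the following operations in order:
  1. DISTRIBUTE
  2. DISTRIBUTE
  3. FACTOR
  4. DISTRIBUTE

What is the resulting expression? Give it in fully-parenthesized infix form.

Start: (7*(z*((x*5)+(8*a))))
Apply DISTRIBUTE at R (target: (z*((x*5)+(8*a)))): (7*(z*((x*5)+(8*a)))) -> (7*((z*(x*5))+(z*(8*a))))
Apply DISTRIBUTE at root (target: (7*((z*(x*5))+(z*(8*a))))): (7*((z*(x*5))+(z*(8*a)))) -> ((7*(z*(x*5)))+(7*(z*(8*a))))
Apply FACTOR at root (target: ((7*(z*(x*5)))+(7*(z*(8*a))))): ((7*(z*(x*5)))+(7*(z*(8*a)))) -> (7*((z*(x*5))+(z*(8*a))))
Apply DISTRIBUTE at root (target: (7*((z*(x*5))+(z*(8*a))))): (7*((z*(x*5))+(z*(8*a)))) -> ((7*(z*(x*5)))+(7*(z*(8*a))))

Answer: ((7*(z*(x*5)))+(7*(z*(8*a))))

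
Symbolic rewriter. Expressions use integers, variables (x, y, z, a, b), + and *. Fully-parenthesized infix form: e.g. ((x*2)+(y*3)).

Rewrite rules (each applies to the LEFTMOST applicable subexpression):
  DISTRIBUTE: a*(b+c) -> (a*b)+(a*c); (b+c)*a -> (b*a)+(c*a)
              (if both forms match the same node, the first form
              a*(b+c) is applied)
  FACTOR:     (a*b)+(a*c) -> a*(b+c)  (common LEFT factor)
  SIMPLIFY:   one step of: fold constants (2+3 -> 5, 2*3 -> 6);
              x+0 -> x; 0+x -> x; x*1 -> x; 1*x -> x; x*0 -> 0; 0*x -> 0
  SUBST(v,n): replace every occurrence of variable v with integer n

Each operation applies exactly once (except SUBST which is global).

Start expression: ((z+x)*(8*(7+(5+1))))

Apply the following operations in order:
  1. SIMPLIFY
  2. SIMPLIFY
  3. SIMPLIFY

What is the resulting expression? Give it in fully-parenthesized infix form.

Answer: ((z+x)*104)

Derivation:
Start: ((z+x)*(8*(7+(5+1))))
Apply SIMPLIFY at RRR (target: (5+1)): ((z+x)*(8*(7+(5+1)))) -> ((z+x)*(8*(7+6)))
Apply SIMPLIFY at RR (target: (7+6)): ((z+x)*(8*(7+6))) -> ((z+x)*(8*13))
Apply SIMPLIFY at R (target: (8*13)): ((z+x)*(8*13)) -> ((z+x)*104)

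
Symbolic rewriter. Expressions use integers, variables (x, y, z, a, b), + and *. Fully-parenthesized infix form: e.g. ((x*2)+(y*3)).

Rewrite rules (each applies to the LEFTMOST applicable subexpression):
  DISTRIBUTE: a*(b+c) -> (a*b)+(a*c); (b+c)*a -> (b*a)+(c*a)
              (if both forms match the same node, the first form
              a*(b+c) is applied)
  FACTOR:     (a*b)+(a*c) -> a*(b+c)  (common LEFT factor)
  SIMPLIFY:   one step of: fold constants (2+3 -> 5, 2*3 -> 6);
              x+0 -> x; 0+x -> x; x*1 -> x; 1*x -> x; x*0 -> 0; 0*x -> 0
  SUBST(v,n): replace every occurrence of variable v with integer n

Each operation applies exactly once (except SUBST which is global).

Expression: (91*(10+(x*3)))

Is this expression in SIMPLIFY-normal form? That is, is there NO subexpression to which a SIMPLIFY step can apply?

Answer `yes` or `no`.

Answer: yes

Derivation:
Expression: (91*(10+(x*3)))
Scanning for simplifiable subexpressions (pre-order)...
  at root: (91*(10+(x*3))) (not simplifiable)
  at R: (10+(x*3)) (not simplifiable)
  at RR: (x*3) (not simplifiable)
Result: no simplifiable subexpression found -> normal form.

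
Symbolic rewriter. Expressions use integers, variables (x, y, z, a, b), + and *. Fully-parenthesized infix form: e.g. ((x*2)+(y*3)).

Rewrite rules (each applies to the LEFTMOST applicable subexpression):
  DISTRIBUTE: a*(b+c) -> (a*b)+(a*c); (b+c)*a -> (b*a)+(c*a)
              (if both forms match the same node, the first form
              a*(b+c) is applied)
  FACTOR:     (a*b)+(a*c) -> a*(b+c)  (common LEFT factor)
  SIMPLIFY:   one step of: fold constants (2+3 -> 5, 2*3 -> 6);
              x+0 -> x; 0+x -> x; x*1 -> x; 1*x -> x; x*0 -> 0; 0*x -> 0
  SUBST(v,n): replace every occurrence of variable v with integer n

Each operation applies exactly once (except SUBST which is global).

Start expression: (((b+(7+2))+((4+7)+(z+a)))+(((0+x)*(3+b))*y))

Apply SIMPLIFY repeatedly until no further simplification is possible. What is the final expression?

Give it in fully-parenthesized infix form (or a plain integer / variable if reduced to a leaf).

Start: (((b+(7+2))+((4+7)+(z+a)))+(((0+x)*(3+b))*y))
Step 1: at LLR: (7+2) -> 9; overall: (((b+(7+2))+((4+7)+(z+a)))+(((0+x)*(3+b))*y)) -> (((b+9)+((4+7)+(z+a)))+(((0+x)*(3+b))*y))
Step 2: at LRL: (4+7) -> 11; overall: (((b+9)+((4+7)+(z+a)))+(((0+x)*(3+b))*y)) -> (((b+9)+(11+(z+a)))+(((0+x)*(3+b))*y))
Step 3: at RLL: (0+x) -> x; overall: (((b+9)+(11+(z+a)))+(((0+x)*(3+b))*y)) -> (((b+9)+(11+(z+a)))+((x*(3+b))*y))
Fixed point: (((b+9)+(11+(z+a)))+((x*(3+b))*y))

Answer: (((b+9)+(11+(z+a)))+((x*(3+b))*y))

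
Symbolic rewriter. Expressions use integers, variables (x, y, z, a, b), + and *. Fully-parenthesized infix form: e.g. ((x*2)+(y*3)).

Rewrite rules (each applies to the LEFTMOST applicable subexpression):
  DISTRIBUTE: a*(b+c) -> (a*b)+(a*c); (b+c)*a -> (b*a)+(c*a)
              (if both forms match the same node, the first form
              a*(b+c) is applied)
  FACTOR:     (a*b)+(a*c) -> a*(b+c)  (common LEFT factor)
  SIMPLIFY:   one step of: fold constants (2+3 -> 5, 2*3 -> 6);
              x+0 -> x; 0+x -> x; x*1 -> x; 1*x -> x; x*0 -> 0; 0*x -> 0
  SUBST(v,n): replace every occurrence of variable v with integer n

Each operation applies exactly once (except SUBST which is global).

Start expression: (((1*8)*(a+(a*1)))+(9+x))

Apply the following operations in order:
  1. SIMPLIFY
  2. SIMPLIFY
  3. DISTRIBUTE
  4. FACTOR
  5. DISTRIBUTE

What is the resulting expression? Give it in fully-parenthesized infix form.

Start: (((1*8)*(a+(a*1)))+(9+x))
Apply SIMPLIFY at LL (target: (1*8)): (((1*8)*(a+(a*1)))+(9+x)) -> ((8*(a+(a*1)))+(9+x))
Apply SIMPLIFY at LRR (target: (a*1)): ((8*(a+(a*1)))+(9+x)) -> ((8*(a+a))+(9+x))
Apply DISTRIBUTE at L (target: (8*(a+a))): ((8*(a+a))+(9+x)) -> (((8*a)+(8*a))+(9+x))
Apply FACTOR at L (target: ((8*a)+(8*a))): (((8*a)+(8*a))+(9+x)) -> ((8*(a+a))+(9+x))
Apply DISTRIBUTE at L (target: (8*(a+a))): ((8*(a+a))+(9+x)) -> (((8*a)+(8*a))+(9+x))

Answer: (((8*a)+(8*a))+(9+x))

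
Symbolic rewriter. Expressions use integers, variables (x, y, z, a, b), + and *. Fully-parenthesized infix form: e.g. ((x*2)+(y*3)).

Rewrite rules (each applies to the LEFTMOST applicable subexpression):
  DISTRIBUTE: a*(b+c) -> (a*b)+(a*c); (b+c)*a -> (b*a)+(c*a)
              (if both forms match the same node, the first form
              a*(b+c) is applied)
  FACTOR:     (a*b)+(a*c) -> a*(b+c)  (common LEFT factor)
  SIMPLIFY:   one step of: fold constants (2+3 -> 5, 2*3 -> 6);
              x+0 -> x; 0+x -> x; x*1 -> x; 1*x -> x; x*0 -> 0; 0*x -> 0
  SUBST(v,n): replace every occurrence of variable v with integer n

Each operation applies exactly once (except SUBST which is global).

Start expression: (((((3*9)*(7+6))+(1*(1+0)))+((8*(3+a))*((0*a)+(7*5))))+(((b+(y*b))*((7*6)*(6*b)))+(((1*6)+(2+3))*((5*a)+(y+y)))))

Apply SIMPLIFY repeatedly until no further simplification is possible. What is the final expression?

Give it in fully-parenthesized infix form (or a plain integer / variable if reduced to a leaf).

Start: (((((3*9)*(7+6))+(1*(1+0)))+((8*(3+a))*((0*a)+(7*5))))+(((b+(y*b))*((7*6)*(6*b)))+(((1*6)+(2+3))*((5*a)+(y+y)))))
Step 1: at LLLL: (3*9) -> 27; overall: (((((3*9)*(7+6))+(1*(1+0)))+((8*(3+a))*((0*a)+(7*5))))+(((b+(y*b))*((7*6)*(6*b)))+(((1*6)+(2+3))*((5*a)+(y+y))))) -> ((((27*(7+6))+(1*(1+0)))+((8*(3+a))*((0*a)+(7*5))))+(((b+(y*b))*((7*6)*(6*b)))+(((1*6)+(2+3))*((5*a)+(y+y)))))
Step 2: at LLLR: (7+6) -> 13; overall: ((((27*(7+6))+(1*(1+0)))+((8*(3+a))*((0*a)+(7*5))))+(((b+(y*b))*((7*6)*(6*b)))+(((1*6)+(2+3))*((5*a)+(y+y))))) -> ((((27*13)+(1*(1+0)))+((8*(3+a))*((0*a)+(7*5))))+(((b+(y*b))*((7*6)*(6*b)))+(((1*6)+(2+3))*((5*a)+(y+y)))))
Step 3: at LLL: (27*13) -> 351; overall: ((((27*13)+(1*(1+0)))+((8*(3+a))*((0*a)+(7*5))))+(((b+(y*b))*((7*6)*(6*b)))+(((1*6)+(2+3))*((5*a)+(y+y))))) -> (((351+(1*(1+0)))+((8*(3+a))*((0*a)+(7*5))))+(((b+(y*b))*((7*6)*(6*b)))+(((1*6)+(2+3))*((5*a)+(y+y)))))
Step 4: at LLR: (1*(1+0)) -> (1+0); overall: (((351+(1*(1+0)))+((8*(3+a))*((0*a)+(7*5))))+(((b+(y*b))*((7*6)*(6*b)))+(((1*6)+(2+3))*((5*a)+(y+y))))) -> (((351+(1+0))+((8*(3+a))*((0*a)+(7*5))))+(((b+(y*b))*((7*6)*(6*b)))+(((1*6)+(2+3))*((5*a)+(y+y)))))
Step 5: at LLR: (1+0) -> 1; overall: (((351+(1+0))+((8*(3+a))*((0*a)+(7*5))))+(((b+(y*b))*((7*6)*(6*b)))+(((1*6)+(2+3))*((5*a)+(y+y))))) -> (((351+1)+((8*(3+a))*((0*a)+(7*5))))+(((b+(y*b))*((7*6)*(6*b)))+(((1*6)+(2+3))*((5*a)+(y+y)))))
Step 6: at LL: (351+1) -> 352; overall: (((351+1)+((8*(3+a))*((0*a)+(7*5))))+(((b+(y*b))*((7*6)*(6*b)))+(((1*6)+(2+3))*((5*a)+(y+y))))) -> ((352+((8*(3+a))*((0*a)+(7*5))))+(((b+(y*b))*((7*6)*(6*b)))+(((1*6)+(2+3))*((5*a)+(y+y)))))
Step 7: at LRRL: (0*a) -> 0; overall: ((352+((8*(3+a))*((0*a)+(7*5))))+(((b+(y*b))*((7*6)*(6*b)))+(((1*6)+(2+3))*((5*a)+(y+y))))) -> ((352+((8*(3+a))*(0+(7*5))))+(((b+(y*b))*((7*6)*(6*b)))+(((1*6)+(2+3))*((5*a)+(y+y)))))
Step 8: at LRR: (0+(7*5)) -> (7*5); overall: ((352+((8*(3+a))*(0+(7*5))))+(((b+(y*b))*((7*6)*(6*b)))+(((1*6)+(2+3))*((5*a)+(y+y))))) -> ((352+((8*(3+a))*(7*5)))+(((b+(y*b))*((7*6)*(6*b)))+(((1*6)+(2+3))*((5*a)+(y+y)))))
Step 9: at LRR: (7*5) -> 35; overall: ((352+((8*(3+a))*(7*5)))+(((b+(y*b))*((7*6)*(6*b)))+(((1*6)+(2+3))*((5*a)+(y+y))))) -> ((352+((8*(3+a))*35))+(((b+(y*b))*((7*6)*(6*b)))+(((1*6)+(2+3))*((5*a)+(y+y)))))
Step 10: at RLRL: (7*6) -> 42; overall: ((352+((8*(3+a))*35))+(((b+(y*b))*((7*6)*(6*b)))+(((1*6)+(2+3))*((5*a)+(y+y))))) -> ((352+((8*(3+a))*35))+(((b+(y*b))*(42*(6*b)))+(((1*6)+(2+3))*((5*a)+(y+y)))))
Step 11: at RRLL: (1*6) -> 6; overall: ((352+((8*(3+a))*35))+(((b+(y*b))*(42*(6*b)))+(((1*6)+(2+3))*((5*a)+(y+y))))) -> ((352+((8*(3+a))*35))+(((b+(y*b))*(42*(6*b)))+((6+(2+3))*((5*a)+(y+y)))))
Step 12: at RRLR: (2+3) -> 5; overall: ((352+((8*(3+a))*35))+(((b+(y*b))*(42*(6*b)))+((6+(2+3))*((5*a)+(y+y))))) -> ((352+((8*(3+a))*35))+(((b+(y*b))*(42*(6*b)))+((6+5)*((5*a)+(y+y)))))
Step 13: at RRL: (6+5) -> 11; overall: ((352+((8*(3+a))*35))+(((b+(y*b))*(42*(6*b)))+((6+5)*((5*a)+(y+y))))) -> ((352+((8*(3+a))*35))+(((b+(y*b))*(42*(6*b)))+(11*((5*a)+(y+y)))))
Fixed point: ((352+((8*(3+a))*35))+(((b+(y*b))*(42*(6*b)))+(11*((5*a)+(y+y)))))

Answer: ((352+((8*(3+a))*35))+(((b+(y*b))*(42*(6*b)))+(11*((5*a)+(y+y)))))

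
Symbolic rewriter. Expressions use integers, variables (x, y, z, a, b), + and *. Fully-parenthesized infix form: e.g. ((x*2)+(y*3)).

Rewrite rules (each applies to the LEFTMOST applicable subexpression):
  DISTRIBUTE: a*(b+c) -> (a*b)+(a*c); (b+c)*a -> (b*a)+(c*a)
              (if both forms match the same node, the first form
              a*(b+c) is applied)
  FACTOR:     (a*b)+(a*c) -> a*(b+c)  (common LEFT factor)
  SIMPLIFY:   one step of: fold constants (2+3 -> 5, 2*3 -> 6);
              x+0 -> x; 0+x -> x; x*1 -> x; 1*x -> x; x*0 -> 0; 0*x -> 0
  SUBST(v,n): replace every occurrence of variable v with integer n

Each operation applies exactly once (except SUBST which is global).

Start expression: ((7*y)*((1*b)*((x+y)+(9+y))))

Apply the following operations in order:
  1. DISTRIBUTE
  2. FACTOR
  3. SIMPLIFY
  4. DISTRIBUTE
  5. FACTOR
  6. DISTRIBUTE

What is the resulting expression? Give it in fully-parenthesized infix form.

Start: ((7*y)*((1*b)*((x+y)+(9+y))))
Apply DISTRIBUTE at R (target: ((1*b)*((x+y)+(9+y)))): ((7*y)*((1*b)*((x+y)+(9+y)))) -> ((7*y)*(((1*b)*(x+y))+((1*b)*(9+y))))
Apply FACTOR at R (target: (((1*b)*(x+y))+((1*b)*(9+y)))): ((7*y)*(((1*b)*(x+y))+((1*b)*(9+y)))) -> ((7*y)*((1*b)*((x+y)+(9+y))))
Apply SIMPLIFY at RL (target: (1*b)): ((7*y)*((1*b)*((x+y)+(9+y)))) -> ((7*y)*(b*((x+y)+(9+y))))
Apply DISTRIBUTE at R (target: (b*((x+y)+(9+y)))): ((7*y)*(b*((x+y)+(9+y)))) -> ((7*y)*((b*(x+y))+(b*(9+y))))
Apply FACTOR at R (target: ((b*(x+y))+(b*(9+y)))): ((7*y)*((b*(x+y))+(b*(9+y)))) -> ((7*y)*(b*((x+y)+(9+y))))
Apply DISTRIBUTE at R (target: (b*((x+y)+(9+y)))): ((7*y)*(b*((x+y)+(9+y)))) -> ((7*y)*((b*(x+y))+(b*(9+y))))

Answer: ((7*y)*((b*(x+y))+(b*(9+y))))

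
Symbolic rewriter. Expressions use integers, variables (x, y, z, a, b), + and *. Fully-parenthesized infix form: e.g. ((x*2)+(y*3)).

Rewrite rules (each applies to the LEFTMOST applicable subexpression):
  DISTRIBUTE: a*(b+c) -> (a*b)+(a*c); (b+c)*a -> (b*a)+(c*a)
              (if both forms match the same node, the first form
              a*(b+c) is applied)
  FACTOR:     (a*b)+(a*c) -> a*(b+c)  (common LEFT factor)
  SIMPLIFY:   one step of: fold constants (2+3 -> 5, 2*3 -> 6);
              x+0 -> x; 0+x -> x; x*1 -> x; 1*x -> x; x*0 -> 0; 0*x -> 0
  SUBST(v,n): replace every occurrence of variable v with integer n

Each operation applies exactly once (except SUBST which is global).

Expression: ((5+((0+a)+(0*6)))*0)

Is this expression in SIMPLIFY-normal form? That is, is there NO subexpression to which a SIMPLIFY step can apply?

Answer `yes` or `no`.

Answer: no

Derivation:
Expression: ((5+((0+a)+(0*6)))*0)
Scanning for simplifiable subexpressions (pre-order)...
  at root: ((5+((0+a)+(0*6)))*0) (SIMPLIFIABLE)
  at L: (5+((0+a)+(0*6))) (not simplifiable)
  at LR: ((0+a)+(0*6)) (not simplifiable)
  at LRL: (0+a) (SIMPLIFIABLE)
  at LRR: (0*6) (SIMPLIFIABLE)
Found simplifiable subexpr at path root: ((5+((0+a)+(0*6)))*0)
One SIMPLIFY step would give: 0
-> NOT in normal form.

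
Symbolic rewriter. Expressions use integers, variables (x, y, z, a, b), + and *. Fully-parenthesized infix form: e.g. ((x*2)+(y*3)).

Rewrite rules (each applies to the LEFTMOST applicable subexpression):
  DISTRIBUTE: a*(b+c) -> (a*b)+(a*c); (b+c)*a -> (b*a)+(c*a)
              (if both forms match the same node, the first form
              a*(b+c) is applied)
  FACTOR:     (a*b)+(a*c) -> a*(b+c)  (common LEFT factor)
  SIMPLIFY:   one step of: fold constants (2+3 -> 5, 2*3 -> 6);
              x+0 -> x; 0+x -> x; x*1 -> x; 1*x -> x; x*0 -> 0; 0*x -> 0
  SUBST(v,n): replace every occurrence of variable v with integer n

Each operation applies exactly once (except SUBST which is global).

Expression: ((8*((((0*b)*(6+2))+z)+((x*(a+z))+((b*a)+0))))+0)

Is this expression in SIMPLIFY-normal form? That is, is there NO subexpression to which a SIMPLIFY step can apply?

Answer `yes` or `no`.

Expression: ((8*((((0*b)*(6+2))+z)+((x*(a+z))+((b*a)+0))))+0)
Scanning for simplifiable subexpressions (pre-order)...
  at root: ((8*((((0*b)*(6+2))+z)+((x*(a+z))+((b*a)+0))))+0) (SIMPLIFIABLE)
  at L: (8*((((0*b)*(6+2))+z)+((x*(a+z))+((b*a)+0)))) (not simplifiable)
  at LR: ((((0*b)*(6+2))+z)+((x*(a+z))+((b*a)+0))) (not simplifiable)
  at LRL: (((0*b)*(6+2))+z) (not simplifiable)
  at LRLL: ((0*b)*(6+2)) (not simplifiable)
  at LRLLL: (0*b) (SIMPLIFIABLE)
  at LRLLR: (6+2) (SIMPLIFIABLE)
  at LRR: ((x*(a+z))+((b*a)+0)) (not simplifiable)
  at LRRL: (x*(a+z)) (not simplifiable)
  at LRRLR: (a+z) (not simplifiable)
  at LRRR: ((b*a)+0) (SIMPLIFIABLE)
  at LRRRL: (b*a) (not simplifiable)
Found simplifiable subexpr at path root: ((8*((((0*b)*(6+2))+z)+((x*(a+z))+((b*a)+0))))+0)
One SIMPLIFY step would give: (8*((((0*b)*(6+2))+z)+((x*(a+z))+((b*a)+0))))
-> NOT in normal form.

Answer: no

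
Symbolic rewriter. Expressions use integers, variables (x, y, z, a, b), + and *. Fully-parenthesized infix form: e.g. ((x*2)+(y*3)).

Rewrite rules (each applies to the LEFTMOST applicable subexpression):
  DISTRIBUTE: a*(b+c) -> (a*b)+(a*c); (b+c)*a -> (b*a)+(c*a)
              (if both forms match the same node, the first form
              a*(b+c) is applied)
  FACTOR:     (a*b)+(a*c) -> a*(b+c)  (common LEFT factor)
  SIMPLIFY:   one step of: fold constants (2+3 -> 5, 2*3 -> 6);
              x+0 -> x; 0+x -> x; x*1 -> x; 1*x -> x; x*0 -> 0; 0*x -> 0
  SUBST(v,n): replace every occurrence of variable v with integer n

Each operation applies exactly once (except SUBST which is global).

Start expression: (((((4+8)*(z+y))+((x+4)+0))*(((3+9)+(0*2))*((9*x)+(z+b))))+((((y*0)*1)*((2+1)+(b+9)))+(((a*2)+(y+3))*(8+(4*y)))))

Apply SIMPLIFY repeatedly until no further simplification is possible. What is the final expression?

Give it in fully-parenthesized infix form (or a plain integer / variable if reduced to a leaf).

Answer: ((((12*(z+y))+(x+4))*(12*((9*x)+(z+b))))+(((a*2)+(y+3))*(8+(4*y))))

Derivation:
Start: (((((4+8)*(z+y))+((x+4)+0))*(((3+9)+(0*2))*((9*x)+(z+b))))+((((y*0)*1)*((2+1)+(b+9)))+(((a*2)+(y+3))*(8+(4*y)))))
Step 1: at LLLL: (4+8) -> 12; overall: (((((4+8)*(z+y))+((x+4)+0))*(((3+9)+(0*2))*((9*x)+(z+b))))+((((y*0)*1)*((2+1)+(b+9)))+(((a*2)+(y+3))*(8+(4*y))))) -> ((((12*(z+y))+((x+4)+0))*(((3+9)+(0*2))*((9*x)+(z+b))))+((((y*0)*1)*((2+1)+(b+9)))+(((a*2)+(y+3))*(8+(4*y)))))
Step 2: at LLR: ((x+4)+0) -> (x+4); overall: ((((12*(z+y))+((x+4)+0))*(((3+9)+(0*2))*((9*x)+(z+b))))+((((y*0)*1)*((2+1)+(b+9)))+(((a*2)+(y+3))*(8+(4*y))))) -> ((((12*(z+y))+(x+4))*(((3+9)+(0*2))*((9*x)+(z+b))))+((((y*0)*1)*((2+1)+(b+9)))+(((a*2)+(y+3))*(8+(4*y)))))
Step 3: at LRLL: (3+9) -> 12; overall: ((((12*(z+y))+(x+4))*(((3+9)+(0*2))*((9*x)+(z+b))))+((((y*0)*1)*((2+1)+(b+9)))+(((a*2)+(y+3))*(8+(4*y))))) -> ((((12*(z+y))+(x+4))*((12+(0*2))*((9*x)+(z+b))))+((((y*0)*1)*((2+1)+(b+9)))+(((a*2)+(y+3))*(8+(4*y)))))
Step 4: at LRLR: (0*2) -> 0; overall: ((((12*(z+y))+(x+4))*((12+(0*2))*((9*x)+(z+b))))+((((y*0)*1)*((2+1)+(b+9)))+(((a*2)+(y+3))*(8+(4*y))))) -> ((((12*(z+y))+(x+4))*((12+0)*((9*x)+(z+b))))+((((y*0)*1)*((2+1)+(b+9)))+(((a*2)+(y+3))*(8+(4*y)))))
Step 5: at LRL: (12+0) -> 12; overall: ((((12*(z+y))+(x+4))*((12+0)*((9*x)+(z+b))))+((((y*0)*1)*((2+1)+(b+9)))+(((a*2)+(y+3))*(8+(4*y))))) -> ((((12*(z+y))+(x+4))*(12*((9*x)+(z+b))))+((((y*0)*1)*((2+1)+(b+9)))+(((a*2)+(y+3))*(8+(4*y)))))
Step 6: at RLL: ((y*0)*1) -> (y*0); overall: ((((12*(z+y))+(x+4))*(12*((9*x)+(z+b))))+((((y*0)*1)*((2+1)+(b+9)))+(((a*2)+(y+3))*(8+(4*y))))) -> ((((12*(z+y))+(x+4))*(12*((9*x)+(z+b))))+(((y*0)*((2+1)+(b+9)))+(((a*2)+(y+3))*(8+(4*y)))))
Step 7: at RLL: (y*0) -> 0; overall: ((((12*(z+y))+(x+4))*(12*((9*x)+(z+b))))+(((y*0)*((2+1)+(b+9)))+(((a*2)+(y+3))*(8+(4*y))))) -> ((((12*(z+y))+(x+4))*(12*((9*x)+(z+b))))+((0*((2+1)+(b+9)))+(((a*2)+(y+3))*(8+(4*y)))))
Step 8: at RL: (0*((2+1)+(b+9))) -> 0; overall: ((((12*(z+y))+(x+4))*(12*((9*x)+(z+b))))+((0*((2+1)+(b+9)))+(((a*2)+(y+3))*(8+(4*y))))) -> ((((12*(z+y))+(x+4))*(12*((9*x)+(z+b))))+(0+(((a*2)+(y+3))*(8+(4*y)))))
Step 9: at R: (0+(((a*2)+(y+3))*(8+(4*y)))) -> (((a*2)+(y+3))*(8+(4*y))); overall: ((((12*(z+y))+(x+4))*(12*((9*x)+(z+b))))+(0+(((a*2)+(y+3))*(8+(4*y))))) -> ((((12*(z+y))+(x+4))*(12*((9*x)+(z+b))))+(((a*2)+(y+3))*(8+(4*y))))
Fixed point: ((((12*(z+y))+(x+4))*(12*((9*x)+(z+b))))+(((a*2)+(y+3))*(8+(4*y))))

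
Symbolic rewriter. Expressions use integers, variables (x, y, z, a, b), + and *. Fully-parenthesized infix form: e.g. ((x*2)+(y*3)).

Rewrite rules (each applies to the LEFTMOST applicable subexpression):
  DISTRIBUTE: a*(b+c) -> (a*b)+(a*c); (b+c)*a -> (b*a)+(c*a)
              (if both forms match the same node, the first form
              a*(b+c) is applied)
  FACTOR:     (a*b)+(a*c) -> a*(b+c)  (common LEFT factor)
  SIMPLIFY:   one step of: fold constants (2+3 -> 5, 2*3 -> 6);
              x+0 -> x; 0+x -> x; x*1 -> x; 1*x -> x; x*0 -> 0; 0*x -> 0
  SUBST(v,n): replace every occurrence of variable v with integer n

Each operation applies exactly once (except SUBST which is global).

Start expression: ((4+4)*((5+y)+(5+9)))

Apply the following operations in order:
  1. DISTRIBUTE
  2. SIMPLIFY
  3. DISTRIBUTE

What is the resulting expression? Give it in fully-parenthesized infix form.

Answer: (((8*5)+(8*y))+((4+4)*(5+9)))

Derivation:
Start: ((4+4)*((5+y)+(5+9)))
Apply DISTRIBUTE at root (target: ((4+4)*((5+y)+(5+9)))): ((4+4)*((5+y)+(5+9))) -> (((4+4)*(5+y))+((4+4)*(5+9)))
Apply SIMPLIFY at LL (target: (4+4)): (((4+4)*(5+y))+((4+4)*(5+9))) -> ((8*(5+y))+((4+4)*(5+9)))
Apply DISTRIBUTE at L (target: (8*(5+y))): ((8*(5+y))+((4+4)*(5+9))) -> (((8*5)+(8*y))+((4+4)*(5+9)))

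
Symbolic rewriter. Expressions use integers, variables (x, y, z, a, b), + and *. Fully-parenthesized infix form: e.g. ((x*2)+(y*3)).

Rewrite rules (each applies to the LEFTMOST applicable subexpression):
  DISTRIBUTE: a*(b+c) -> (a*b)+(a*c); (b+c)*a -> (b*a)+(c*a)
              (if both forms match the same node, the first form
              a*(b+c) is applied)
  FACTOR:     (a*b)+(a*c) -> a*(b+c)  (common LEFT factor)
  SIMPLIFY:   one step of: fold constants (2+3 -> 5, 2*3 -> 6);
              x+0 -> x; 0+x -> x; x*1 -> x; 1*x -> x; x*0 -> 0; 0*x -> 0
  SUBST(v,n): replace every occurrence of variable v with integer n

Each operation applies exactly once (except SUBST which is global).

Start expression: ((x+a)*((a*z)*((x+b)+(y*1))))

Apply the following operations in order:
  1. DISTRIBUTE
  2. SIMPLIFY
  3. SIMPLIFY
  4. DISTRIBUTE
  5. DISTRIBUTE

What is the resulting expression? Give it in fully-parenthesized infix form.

Start: ((x+a)*((a*z)*((x+b)+(y*1))))
Apply DISTRIBUTE at root (target: ((x+a)*((a*z)*((x+b)+(y*1))))): ((x+a)*((a*z)*((x+b)+(y*1)))) -> ((x*((a*z)*((x+b)+(y*1))))+(a*((a*z)*((x+b)+(y*1)))))
Apply SIMPLIFY at LRRR (target: (y*1)): ((x*((a*z)*((x+b)+(y*1))))+(a*((a*z)*((x+b)+(y*1))))) -> ((x*((a*z)*((x+b)+y)))+(a*((a*z)*((x+b)+(y*1)))))
Apply SIMPLIFY at RRRR (target: (y*1)): ((x*((a*z)*((x+b)+y)))+(a*((a*z)*((x+b)+(y*1))))) -> ((x*((a*z)*((x+b)+y)))+(a*((a*z)*((x+b)+y))))
Apply DISTRIBUTE at LR (target: ((a*z)*((x+b)+y))): ((x*((a*z)*((x+b)+y)))+(a*((a*z)*((x+b)+y)))) -> ((x*(((a*z)*(x+b))+((a*z)*y)))+(a*((a*z)*((x+b)+y))))
Apply DISTRIBUTE at L (target: (x*(((a*z)*(x+b))+((a*z)*y)))): ((x*(((a*z)*(x+b))+((a*z)*y)))+(a*((a*z)*((x+b)+y)))) -> (((x*((a*z)*(x+b)))+(x*((a*z)*y)))+(a*((a*z)*((x+b)+y))))

Answer: (((x*((a*z)*(x+b)))+(x*((a*z)*y)))+(a*((a*z)*((x+b)+y))))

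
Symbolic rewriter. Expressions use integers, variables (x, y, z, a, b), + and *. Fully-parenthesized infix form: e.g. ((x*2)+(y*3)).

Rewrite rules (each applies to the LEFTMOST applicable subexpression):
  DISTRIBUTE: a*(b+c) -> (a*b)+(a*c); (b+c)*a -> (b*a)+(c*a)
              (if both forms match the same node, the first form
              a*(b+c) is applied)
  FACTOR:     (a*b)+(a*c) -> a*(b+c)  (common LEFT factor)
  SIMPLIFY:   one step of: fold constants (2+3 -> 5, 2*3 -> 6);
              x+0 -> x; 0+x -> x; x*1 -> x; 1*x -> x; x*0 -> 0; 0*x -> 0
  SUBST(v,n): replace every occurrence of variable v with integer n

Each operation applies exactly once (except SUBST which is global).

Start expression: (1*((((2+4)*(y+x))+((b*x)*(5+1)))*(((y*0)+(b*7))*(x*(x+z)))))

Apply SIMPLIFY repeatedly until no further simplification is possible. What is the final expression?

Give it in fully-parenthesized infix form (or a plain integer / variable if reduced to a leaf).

Answer: (((6*(y+x))+((b*x)*6))*((b*7)*(x*(x+z))))

Derivation:
Start: (1*((((2+4)*(y+x))+((b*x)*(5+1)))*(((y*0)+(b*7))*(x*(x+z)))))
Step 1: at root: (1*((((2+4)*(y+x))+((b*x)*(5+1)))*(((y*0)+(b*7))*(x*(x+z))))) -> ((((2+4)*(y+x))+((b*x)*(5+1)))*(((y*0)+(b*7))*(x*(x+z)))); overall: (1*((((2+4)*(y+x))+((b*x)*(5+1)))*(((y*0)+(b*7))*(x*(x+z))))) -> ((((2+4)*(y+x))+((b*x)*(5+1)))*(((y*0)+(b*7))*(x*(x+z))))
Step 2: at LLL: (2+4) -> 6; overall: ((((2+4)*(y+x))+((b*x)*(5+1)))*(((y*0)+(b*7))*(x*(x+z)))) -> (((6*(y+x))+((b*x)*(5+1)))*(((y*0)+(b*7))*(x*(x+z))))
Step 3: at LRR: (5+1) -> 6; overall: (((6*(y+x))+((b*x)*(5+1)))*(((y*0)+(b*7))*(x*(x+z)))) -> (((6*(y+x))+((b*x)*6))*(((y*0)+(b*7))*(x*(x+z))))
Step 4: at RLL: (y*0) -> 0; overall: (((6*(y+x))+((b*x)*6))*(((y*0)+(b*7))*(x*(x+z)))) -> (((6*(y+x))+((b*x)*6))*((0+(b*7))*(x*(x+z))))
Step 5: at RL: (0+(b*7)) -> (b*7); overall: (((6*(y+x))+((b*x)*6))*((0+(b*7))*(x*(x+z)))) -> (((6*(y+x))+((b*x)*6))*((b*7)*(x*(x+z))))
Fixed point: (((6*(y+x))+((b*x)*6))*((b*7)*(x*(x+z))))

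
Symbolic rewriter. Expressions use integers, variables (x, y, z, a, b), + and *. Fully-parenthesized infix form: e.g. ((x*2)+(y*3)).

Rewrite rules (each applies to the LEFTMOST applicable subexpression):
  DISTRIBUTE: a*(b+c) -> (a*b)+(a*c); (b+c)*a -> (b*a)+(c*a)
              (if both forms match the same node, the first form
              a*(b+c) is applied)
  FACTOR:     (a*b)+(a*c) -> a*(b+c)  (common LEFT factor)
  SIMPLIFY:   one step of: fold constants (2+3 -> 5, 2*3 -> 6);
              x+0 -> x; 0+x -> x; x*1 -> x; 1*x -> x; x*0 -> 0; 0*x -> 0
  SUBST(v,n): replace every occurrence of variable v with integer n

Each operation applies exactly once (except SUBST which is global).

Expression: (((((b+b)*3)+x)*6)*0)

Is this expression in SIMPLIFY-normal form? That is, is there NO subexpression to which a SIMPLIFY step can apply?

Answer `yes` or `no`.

Answer: no

Derivation:
Expression: (((((b+b)*3)+x)*6)*0)
Scanning for simplifiable subexpressions (pre-order)...
  at root: (((((b+b)*3)+x)*6)*0) (SIMPLIFIABLE)
  at L: ((((b+b)*3)+x)*6) (not simplifiable)
  at LL: (((b+b)*3)+x) (not simplifiable)
  at LLL: ((b+b)*3) (not simplifiable)
  at LLLL: (b+b) (not simplifiable)
Found simplifiable subexpr at path root: (((((b+b)*3)+x)*6)*0)
One SIMPLIFY step would give: 0
-> NOT in normal form.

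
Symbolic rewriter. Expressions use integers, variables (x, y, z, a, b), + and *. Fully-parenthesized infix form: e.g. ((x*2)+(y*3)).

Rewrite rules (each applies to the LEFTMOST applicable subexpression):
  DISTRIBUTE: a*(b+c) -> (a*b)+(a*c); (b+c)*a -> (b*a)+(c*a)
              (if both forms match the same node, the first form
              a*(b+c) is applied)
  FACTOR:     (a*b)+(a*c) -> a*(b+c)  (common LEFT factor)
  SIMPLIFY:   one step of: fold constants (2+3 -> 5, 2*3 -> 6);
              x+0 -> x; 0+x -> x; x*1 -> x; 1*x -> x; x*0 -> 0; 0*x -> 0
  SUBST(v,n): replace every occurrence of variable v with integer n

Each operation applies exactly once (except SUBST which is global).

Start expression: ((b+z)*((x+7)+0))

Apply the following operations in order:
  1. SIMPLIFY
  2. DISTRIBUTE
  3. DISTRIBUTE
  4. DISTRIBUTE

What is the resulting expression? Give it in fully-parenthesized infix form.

Answer: (((b*x)+(z*x))+((b*7)+(z*7)))

Derivation:
Start: ((b+z)*((x+7)+0))
Apply SIMPLIFY at R (target: ((x+7)+0)): ((b+z)*((x+7)+0)) -> ((b+z)*(x+7))
Apply DISTRIBUTE at root (target: ((b+z)*(x+7))): ((b+z)*(x+7)) -> (((b+z)*x)+((b+z)*7))
Apply DISTRIBUTE at L (target: ((b+z)*x)): (((b+z)*x)+((b+z)*7)) -> (((b*x)+(z*x))+((b+z)*7))
Apply DISTRIBUTE at R (target: ((b+z)*7)): (((b*x)+(z*x))+((b+z)*7)) -> (((b*x)+(z*x))+((b*7)+(z*7)))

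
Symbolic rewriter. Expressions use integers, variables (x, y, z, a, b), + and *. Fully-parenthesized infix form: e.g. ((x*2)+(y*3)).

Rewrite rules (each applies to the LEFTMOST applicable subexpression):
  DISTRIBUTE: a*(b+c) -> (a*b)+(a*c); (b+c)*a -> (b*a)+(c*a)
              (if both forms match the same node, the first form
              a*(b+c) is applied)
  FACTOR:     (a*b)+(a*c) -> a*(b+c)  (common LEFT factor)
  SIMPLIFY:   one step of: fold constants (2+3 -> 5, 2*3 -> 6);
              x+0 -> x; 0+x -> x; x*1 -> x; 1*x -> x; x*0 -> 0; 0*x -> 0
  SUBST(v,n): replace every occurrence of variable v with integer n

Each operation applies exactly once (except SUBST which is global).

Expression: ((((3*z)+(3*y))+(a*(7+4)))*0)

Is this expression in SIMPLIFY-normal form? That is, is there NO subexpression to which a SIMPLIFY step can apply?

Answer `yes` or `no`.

Expression: ((((3*z)+(3*y))+(a*(7+4)))*0)
Scanning for simplifiable subexpressions (pre-order)...
  at root: ((((3*z)+(3*y))+(a*(7+4)))*0) (SIMPLIFIABLE)
  at L: (((3*z)+(3*y))+(a*(7+4))) (not simplifiable)
  at LL: ((3*z)+(3*y)) (not simplifiable)
  at LLL: (3*z) (not simplifiable)
  at LLR: (3*y) (not simplifiable)
  at LR: (a*(7+4)) (not simplifiable)
  at LRR: (7+4) (SIMPLIFIABLE)
Found simplifiable subexpr at path root: ((((3*z)+(3*y))+(a*(7+4)))*0)
One SIMPLIFY step would give: 0
-> NOT in normal form.

Answer: no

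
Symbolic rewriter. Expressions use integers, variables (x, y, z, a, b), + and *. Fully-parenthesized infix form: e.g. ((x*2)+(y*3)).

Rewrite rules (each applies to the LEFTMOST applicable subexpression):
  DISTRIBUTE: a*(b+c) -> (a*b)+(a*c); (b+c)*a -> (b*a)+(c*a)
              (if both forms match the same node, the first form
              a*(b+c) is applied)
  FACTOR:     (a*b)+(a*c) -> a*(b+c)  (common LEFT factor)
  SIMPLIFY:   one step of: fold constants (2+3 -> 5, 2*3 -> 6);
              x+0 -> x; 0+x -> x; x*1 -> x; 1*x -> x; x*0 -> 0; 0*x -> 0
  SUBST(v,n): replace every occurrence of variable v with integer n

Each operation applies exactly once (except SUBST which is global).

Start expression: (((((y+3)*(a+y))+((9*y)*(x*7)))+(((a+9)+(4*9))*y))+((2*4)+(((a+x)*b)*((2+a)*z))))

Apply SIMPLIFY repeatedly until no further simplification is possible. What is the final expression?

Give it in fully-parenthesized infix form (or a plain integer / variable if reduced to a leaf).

Answer: (((((y+3)*(a+y))+((9*y)*(x*7)))+(((a+9)+36)*y))+(8+(((a+x)*b)*((2+a)*z))))

Derivation:
Start: (((((y+3)*(a+y))+((9*y)*(x*7)))+(((a+9)+(4*9))*y))+((2*4)+(((a+x)*b)*((2+a)*z))))
Step 1: at LRLR: (4*9) -> 36; overall: (((((y+3)*(a+y))+((9*y)*(x*7)))+(((a+9)+(4*9))*y))+((2*4)+(((a+x)*b)*((2+a)*z)))) -> (((((y+3)*(a+y))+((9*y)*(x*7)))+(((a+9)+36)*y))+((2*4)+(((a+x)*b)*((2+a)*z))))
Step 2: at RL: (2*4) -> 8; overall: (((((y+3)*(a+y))+((9*y)*(x*7)))+(((a+9)+36)*y))+((2*4)+(((a+x)*b)*((2+a)*z)))) -> (((((y+3)*(a+y))+((9*y)*(x*7)))+(((a+9)+36)*y))+(8+(((a+x)*b)*((2+a)*z))))
Fixed point: (((((y+3)*(a+y))+((9*y)*(x*7)))+(((a+9)+36)*y))+(8+(((a+x)*b)*((2+a)*z))))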